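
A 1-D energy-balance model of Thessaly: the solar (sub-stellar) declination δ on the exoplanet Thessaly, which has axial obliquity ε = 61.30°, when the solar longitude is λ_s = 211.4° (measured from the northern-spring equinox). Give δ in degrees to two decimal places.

δ = -27.19°

sin δ = sin ε · sin λ_s = sin 61.30° × sin 211.4° = -0.457002.
δ = arcsin(-0.457002) = -27.19°.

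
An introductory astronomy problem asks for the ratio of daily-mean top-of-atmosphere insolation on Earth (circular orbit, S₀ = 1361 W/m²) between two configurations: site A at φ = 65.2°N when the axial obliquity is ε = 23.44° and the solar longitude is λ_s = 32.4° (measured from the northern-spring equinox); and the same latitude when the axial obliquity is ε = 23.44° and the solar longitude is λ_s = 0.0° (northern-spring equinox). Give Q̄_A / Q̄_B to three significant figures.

— Configuration A (φ=+65.2°):
Solar declination: sin δ = sin ε · sin λ_s = sin 23.44° × sin 32.4° = 0.21315, so δ = +12.307°.
cos H₀ = −tan(+65.2°) tan(+12.307°) = -0.4721, H₀ = 2.0625 rad.
Bracket: H₀ sin φ sin δ + cos φ cos δ sin H₀ = 2.0625×0.90778×0.21315 + 0.41945×0.97702×0.88152 = 0.399080 + 0.361257 = 0.760337.
Q̄ = (S₀/π) × [bracket] = (1361/π) × 0.760337 = 329.39 W/m².
— Configuration B (φ=+65.2°):
Solar declination: sin δ = sin ε · sin λ_s = sin 23.44° × sin 0.0° = 0.00000, so δ = +0.000°.
cos H₀ = −tan(+65.2°) tan(+0.000°) = -0.0000, H₀ = 1.5708 rad.
Bracket: H₀ sin φ sin δ + cos φ cos δ sin H₀ = 1.5708×0.90778×0.00000 + 0.41945×1.00000×1.00000 = 0.000000 + 0.419450 = 0.419450.
Q̄ = (S₀/π) × [bracket] = (1361/π) × 0.419450 = 181.71 W/m².
Ratio Q̄_A / Q̄_B = 329.39 / 181.71 = 1.813.

Q̄_A / Q̄_B ≈ 1.81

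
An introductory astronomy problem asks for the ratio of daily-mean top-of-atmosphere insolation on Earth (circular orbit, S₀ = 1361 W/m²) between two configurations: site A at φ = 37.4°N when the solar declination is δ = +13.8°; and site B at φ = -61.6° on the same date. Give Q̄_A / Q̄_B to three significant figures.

— Configuration A (φ=+37.4°):
cos H₀ = −tan(+37.4°) tan(+13.800°) = -0.1878, H₀ = 1.7597 rad.
Bracket: H₀ sin φ sin δ + cos φ cos δ sin H₀ = 1.7597×0.60738×0.23853 + 0.79441×0.97113×0.98221 = 0.254942 + 0.757751 = 1.012693.
Q̄ = (S₀/π) × [bracket] = (1361/π) × 1.012693 = 438.72 W/m².
— Configuration B (φ=-61.6°):
cos H₀ = −tan(-61.6°) tan(+13.800°) = 0.4543, H₀ = 1.0992 rad.
Bracket: H₀ sin φ sin δ + cos φ cos δ sin H₀ = 1.0992×-0.87965×0.23853 + 0.47562×0.97113×0.89086 = -0.230637 + 0.411478 = 0.180841.
Q̄ = (S₀/π) × [bracket] = (1361/π) × 0.180841 = 78.344 W/m².
Ratio Q̄_A / Q̄_B = 438.72 / 78.344 = 5.600.

Q̄_A / Q̄_B ≈ 5.60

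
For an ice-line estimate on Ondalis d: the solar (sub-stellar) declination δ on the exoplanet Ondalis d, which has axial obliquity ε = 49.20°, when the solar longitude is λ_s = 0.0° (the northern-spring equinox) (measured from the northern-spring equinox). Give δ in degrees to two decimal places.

δ = +0.00°

sin δ = sin ε · sin λ_s = sin 49.20° × sin 0.0° = 0.000000.
δ = arcsin(0.000000) = +0.00°.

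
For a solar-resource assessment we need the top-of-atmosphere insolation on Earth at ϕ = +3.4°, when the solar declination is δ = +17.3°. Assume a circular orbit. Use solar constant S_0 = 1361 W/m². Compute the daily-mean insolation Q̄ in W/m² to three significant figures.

cos h₀ = −tan(+3.4°) tan(+17.300°) = -0.0185, h₀ = 1.5893 rad.
Bracket: h₀ sin ϕ sin δ + cos ϕ cos δ sin h₀ = 1.5893×0.05931×0.29737 + 0.99824×0.95476×0.99983 = 0.028031 + 0.952918 = 0.980949.
Q̄ = (S_0/π) × [bracket] = (1361/π) × 0.980949 = 425.0 W/m².

Q̄ ≈ 425 W/m²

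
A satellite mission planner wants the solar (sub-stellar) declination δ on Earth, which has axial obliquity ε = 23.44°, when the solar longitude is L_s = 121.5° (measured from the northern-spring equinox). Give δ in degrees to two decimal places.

δ = +19.83°

sin δ = sin ε · sin L_s = sin 23.44° × sin 121.5° = 0.339170.
δ = arcsin(0.339170) = +19.83°.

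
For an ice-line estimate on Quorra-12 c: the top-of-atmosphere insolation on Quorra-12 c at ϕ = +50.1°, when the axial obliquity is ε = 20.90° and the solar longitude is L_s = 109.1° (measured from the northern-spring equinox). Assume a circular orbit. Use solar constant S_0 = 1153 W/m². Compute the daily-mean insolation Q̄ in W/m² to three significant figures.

Q̄ ≈ 391 W/m²

Solar declination: sin δ = sin ε · sin L_s = sin 20.90° × sin 109.1° = 0.33710, so δ = +19.700°.
cos h₀ = −tan(+50.1°) tan(+19.700°) = -0.4282, h₀ = 2.0133 rad.
Bracket: h₀ sin ϕ sin δ + cos ϕ cos δ sin h₀ = 2.0133×0.76717×0.33710 + 0.64145×0.94147×0.90367 = 0.520666 + 0.545732 = 1.066398.
Q̄ = (S_0/π) × [bracket] = (1153/π) × 1.066398 = 391.4 W/m².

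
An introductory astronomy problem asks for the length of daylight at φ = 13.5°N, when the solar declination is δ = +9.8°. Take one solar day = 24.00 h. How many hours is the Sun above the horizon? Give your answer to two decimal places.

12.32 h

cos H₀ = −tan φ · tan δ = −tan(+13.5°) × tan(+9.800°) = -0.0415, so H₀ = 1.6123 rad = 92.38°.
Daylight = 2H₀/(2π) × 24.00 h = (1.6123/π) × 24.00 = 12.32 h.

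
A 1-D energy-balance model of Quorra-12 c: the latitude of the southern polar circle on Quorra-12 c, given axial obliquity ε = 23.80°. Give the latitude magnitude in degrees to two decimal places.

The polar circle is the lowest latitude that experiences at least one full rotation of continuous darkness at the northern-summer solstice; it lies at |ϕ| = 90° − ε = 90° − 23.80° = 66.20°.

66.20°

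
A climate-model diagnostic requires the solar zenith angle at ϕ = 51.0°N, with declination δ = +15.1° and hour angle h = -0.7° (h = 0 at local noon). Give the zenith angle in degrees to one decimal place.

θ_z = 35.9°

cos θ_z = sin ϕ sin δ + cos ϕ cos δ cos h = 0.202450 + 0.607546 = 0.809996.
θ_z = arccos(0.809996) = 35.9°.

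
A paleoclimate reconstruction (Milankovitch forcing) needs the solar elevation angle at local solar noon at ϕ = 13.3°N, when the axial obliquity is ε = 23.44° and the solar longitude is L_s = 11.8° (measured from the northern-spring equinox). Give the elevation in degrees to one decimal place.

81.4°

Solar declination: sin δ = sin ε · sin L_s = sin 23.44° × sin 11.8° = 0.08135, so δ = +4.666°.
At local noon the hour angle is zero, so the zenith angle equals |ϕ − δ| = |+13.3° − (+4.666°)| = 8.634°.
Elevation = 90° − 8.634° = 81.4°.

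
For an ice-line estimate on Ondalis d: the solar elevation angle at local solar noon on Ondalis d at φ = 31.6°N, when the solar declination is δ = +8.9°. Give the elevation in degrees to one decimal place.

At local noon the hour angle is zero, so the zenith angle equals |φ − δ| = |+31.6° − (+8.900°)| = 22.700°.
Elevation = 90° − 22.700° = 67.3°.

67.3°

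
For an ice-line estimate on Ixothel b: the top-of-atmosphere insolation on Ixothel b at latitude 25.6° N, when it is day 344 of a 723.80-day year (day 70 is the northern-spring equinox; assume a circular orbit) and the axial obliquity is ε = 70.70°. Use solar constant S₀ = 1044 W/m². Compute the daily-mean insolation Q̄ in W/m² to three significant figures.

Solar longitude: λ_s = 360° × (344 − 70)/723.80 = 136.281°.
sin δ = sin 70.70° × sin 136.281° = 0.65228, so δ = +40.714°.
cos H₀ = −tan(+25.6°) tan(+40.714°) = -0.4123, H₀ = 1.9958 rad.
Bracket: H₀ sin φ sin δ + cos φ cos δ sin H₀ = 1.9958×0.43209×0.65228 + 0.90183×0.75797×0.91104 = 0.562504 + 0.622751 = 1.185255.
Q̄ = (S₀/π) × [bracket] = (1044/π) × 1.185255 = 393.9 W/m².

Q̄ ≈ 394 W/m²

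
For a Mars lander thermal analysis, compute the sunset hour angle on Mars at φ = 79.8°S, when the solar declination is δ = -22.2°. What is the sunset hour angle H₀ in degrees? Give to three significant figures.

H₀ = 180°

Sunrise equation: cos H₀ = −tan φ · tan δ = -2.2681 ≤ −1, so the Sun never sets (polar day) and H₀ = π.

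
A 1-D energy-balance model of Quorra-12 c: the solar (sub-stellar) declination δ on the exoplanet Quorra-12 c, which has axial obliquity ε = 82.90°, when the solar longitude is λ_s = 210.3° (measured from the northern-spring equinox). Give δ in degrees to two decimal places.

δ = -30.04°

sin δ = sin ε · sin λ_s = sin 82.90° × sin 210.3° = -0.500659.
δ = arcsin(-0.500659) = -30.04°.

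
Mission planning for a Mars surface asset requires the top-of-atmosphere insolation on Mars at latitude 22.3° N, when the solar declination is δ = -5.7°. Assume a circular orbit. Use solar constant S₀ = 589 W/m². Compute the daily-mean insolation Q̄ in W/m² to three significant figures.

Q̄ ≈ 162 W/m²

cos H₀ = −tan(+22.3°) tan(-5.700°) = 0.0409, H₀ = 1.5298 rad.
Bracket: H₀ sin φ sin δ + cos φ cos δ sin H₀ = 1.5298×0.37946×-0.09932 + 0.92521×0.99506×0.99916 = -0.057655 + 0.919866 = 0.862211.
Q̄ = (S₀/π) × [bracket] = (589/π) × 0.862211 = 161.7 W/m².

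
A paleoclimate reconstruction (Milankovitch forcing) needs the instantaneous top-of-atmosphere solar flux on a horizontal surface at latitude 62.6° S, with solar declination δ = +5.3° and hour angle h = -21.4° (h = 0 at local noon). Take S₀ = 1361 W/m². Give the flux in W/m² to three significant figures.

469 W/m²

cos θ_z = sin φ sin δ + cos φ cos δ cos h = -0.082008 + 0.426640 = 0.344632.
Flux = S₀ · cos θ_z = 1361 × 0.344632 = 469.0 W/m².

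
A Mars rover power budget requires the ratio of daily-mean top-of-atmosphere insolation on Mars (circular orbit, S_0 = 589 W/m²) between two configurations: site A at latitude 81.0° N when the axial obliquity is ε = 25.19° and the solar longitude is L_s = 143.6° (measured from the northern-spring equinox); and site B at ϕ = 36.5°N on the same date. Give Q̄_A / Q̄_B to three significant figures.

Q̄_A / Q̄_B ≈ 0.762

— Configuration A (ϕ=+81.0°):
Solar declination: sin δ = sin ε · sin L_s = sin 25.19° × sin 143.6° = 0.25257, so δ = +14.630°.
cos h₀ = −tan(+81.0°) tan(+14.630°) = -1.6481 ≤ −1 ⇒ polar day, h₀ = π.
Bracket: h₀ sin ϕ sin δ + cos ϕ cos δ sin h₀ = 3.1416×0.98769×0.25257 + 0.15643×0.96758×0.00000 = 0.783706 + 0.000000 = 0.783706.
Q̄ = (S_0/π) × [bracket] = (589/π) × 0.783706 = 146.93 W/m².
— Configuration B (ϕ=+36.5°):
cos h₀ = −tan(+36.5°) tan(+14.630°) = -0.1932, h₀ = 1.7652 rad.
Bracket: h₀ sin ϕ sin δ + cos ϕ cos δ sin h₀ = 1.7652×0.59482×0.25257 + 0.80386×0.96758×0.98117 = 0.265193 + 0.763153 = 1.028346.
Q̄ = (S_0/π) × [bracket] = (589/π) × 1.028346 = 192.80 W/m².
Ratio Q̄_A / Q̄_B = 146.93 / 192.80 = 0.7621.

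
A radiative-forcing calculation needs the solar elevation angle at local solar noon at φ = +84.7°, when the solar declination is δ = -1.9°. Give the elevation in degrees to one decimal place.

3.4°

At local noon the hour angle is zero, so the zenith angle equals |φ − δ| = |+84.7° − (-1.900°)| = 86.600°.
Elevation = 90° − 86.600° = 3.4°.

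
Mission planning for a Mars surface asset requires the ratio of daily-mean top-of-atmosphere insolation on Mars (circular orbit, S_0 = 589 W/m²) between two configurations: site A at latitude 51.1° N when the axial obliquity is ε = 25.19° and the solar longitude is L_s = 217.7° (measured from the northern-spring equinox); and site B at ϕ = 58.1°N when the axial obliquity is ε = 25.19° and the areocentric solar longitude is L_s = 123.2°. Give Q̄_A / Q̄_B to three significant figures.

Q̄_A / Q̄_B ≈ 0.303

— Configuration A (ϕ=+51.1°):
Solar declination: sin δ = sin ε · sin L_s = sin 25.19° × sin 217.7° = -0.26028, so δ = -15.087°.
cos h₀ = −tan(+51.1°) tan(-15.087°) = 0.3341, h₀ = 1.2302 rad.
Bracket: h₀ sin ϕ sin δ + cos ϕ cos δ sin h₀ = 1.2302×0.77824×-0.26028 + 0.62796×0.96553×0.94254 = -0.249190 + 0.571475 = 0.322285.
Q̄ = (S_0/π) × [bracket] = (589/π) × 0.322285 = 60.423 W/m².
— Configuration B (ϕ=+58.1°):
sin δ = sin 25.19° × sin 123.2° = 0.35614, so δ = +20.864°.
cos h₀ = −tan(+58.1°) tan(+20.864°) = -0.6123, h₀ = 2.2298 rad.
Bracket: h₀ sin ϕ sin δ + cos ϕ cos δ sin h₀ = 2.2298×0.84897×0.35614 + 0.52844×0.93443×0.79061 = 0.674185 + 0.390395 = 1.064580.
Q̄ = (S_0/π) × [bracket] = (589/π) × 1.064580 = 199.59 W/m².
Ratio Q̄_A / Q̄_B = 60.423 / 199.59 = 0.3027.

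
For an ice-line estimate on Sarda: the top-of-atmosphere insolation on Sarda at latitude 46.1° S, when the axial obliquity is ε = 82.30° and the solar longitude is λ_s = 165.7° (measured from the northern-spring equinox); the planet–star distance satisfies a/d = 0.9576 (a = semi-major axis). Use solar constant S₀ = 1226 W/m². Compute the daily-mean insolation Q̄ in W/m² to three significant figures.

Q̄ ≈ 150 W/m²

Solar declination: sin δ = sin ε · sin λ_s = sin 82.30° × sin 165.7° = 0.24477, so δ = +14.168°.
cos H₀ = −tan(-46.1°) tan(+14.168°) = 0.2623, H₀ = 1.3054 rad.
Bracket: H₀ sin φ sin δ + cos φ cos δ sin H₀ = 1.3054×-0.72055×0.24477 + 0.69340×0.96958×0.96498 = -0.230232 + 0.648763 = 0.418531.
Inverse-square distance factor (a/d)² = 0.9576² = 0.916998.
Q̄ = (S₀/π) × 0.916998 × [bracket] = (1226/π) × 0.916998 × 0.418531 = 149.8 W/m².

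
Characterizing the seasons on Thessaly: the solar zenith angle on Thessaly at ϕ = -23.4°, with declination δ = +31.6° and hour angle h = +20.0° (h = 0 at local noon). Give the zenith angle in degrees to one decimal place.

cos θ_z = sin ϕ sin δ + cos ϕ cos δ cos h = -0.208100 + 0.734535 = 0.526435.
θ_z = arccos(0.526435) = 58.2°.

θ_z = 58.2°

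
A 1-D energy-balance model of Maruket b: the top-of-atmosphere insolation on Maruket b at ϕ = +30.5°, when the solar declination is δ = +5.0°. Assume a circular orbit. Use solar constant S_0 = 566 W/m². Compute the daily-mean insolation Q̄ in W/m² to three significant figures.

cos h₀ = −tan(+30.5°) tan(+5.000°) = -0.0515, h₀ = 1.6224 rad.
Bracket: h₀ sin ϕ sin δ + cos ϕ cos δ sin h₀ = 1.6224×0.50754×0.08716 + 0.86163×0.99619×0.99867 = 0.071770 + 0.857206 = 0.928976.
Q̄ = (S_0/π) × [bracket] = (566/π) × 0.928976 = 167.4 W/m².

Q̄ ≈ 167 W/m²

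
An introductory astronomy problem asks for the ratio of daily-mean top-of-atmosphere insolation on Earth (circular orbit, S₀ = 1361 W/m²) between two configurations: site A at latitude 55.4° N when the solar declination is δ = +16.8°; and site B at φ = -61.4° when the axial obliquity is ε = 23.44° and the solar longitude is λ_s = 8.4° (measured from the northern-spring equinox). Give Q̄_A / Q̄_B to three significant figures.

Q̄_A / Q̄_B ≈ 2.42

— Configuration A (φ=+55.4°):
cos H₀ = −tan(+55.4°) tan(+16.800°) = -0.4377, H₀ = 2.0238 rad.
Bracket: H₀ sin φ sin δ + cos φ cos δ sin H₀ = 2.0238×0.82314×0.28903 + 0.56784×0.95732×0.89914 = 0.481487 + 0.488777 = 0.970264.
Q̄ = (S₀/π) × [bracket] = (1361/π) × 0.970264 = 420.34 W/m².
— Configuration B (φ=-61.4°):
Solar declination: sin δ = sin ε · sin λ_s = sin 23.44° × sin 8.4° = 0.05811, so δ = +3.331°.
cos H₀ = −tan(-61.4°) tan(+3.331°) = 0.1068, H₀ = 1.4638 rad.
Bracket: H₀ sin φ sin δ + cos φ cos δ sin H₀ = 1.4638×-0.87798×0.05811 + 0.47869×0.99831×0.99428 = -0.074682 + 0.475148 = 0.400466.
Q̄ = (S₀/π) × [bracket] = (1361/π) × 0.400466 = 173.49 W/m².
Ratio Q̄_A / Q̄_B = 420.34 / 173.49 = 2.423.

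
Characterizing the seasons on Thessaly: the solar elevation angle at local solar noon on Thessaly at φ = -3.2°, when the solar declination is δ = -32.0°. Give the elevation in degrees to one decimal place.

At local noon the hour angle is zero, so the zenith angle equals |φ − δ| = |-3.2° − (-32.000°)| = 28.800°.
Elevation = 90° − 28.800° = 61.2°.

61.2°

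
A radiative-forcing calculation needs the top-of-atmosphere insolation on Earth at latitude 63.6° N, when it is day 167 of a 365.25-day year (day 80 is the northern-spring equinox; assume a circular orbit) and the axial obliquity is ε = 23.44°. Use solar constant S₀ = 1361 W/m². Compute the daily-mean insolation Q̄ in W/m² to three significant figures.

Q̄ ≈ 491 W/m²

Solar longitude: λ_s = 360° × (167 − 80)/365.25 = 85.749°.
sin δ = sin 23.44° × sin 85.749° = 0.39669, so δ = +23.372°.
cos H₀ = −tan(+63.6°) tan(+23.372°) = -0.8706, H₀ = 2.6271 rad.
Bracket: H₀ sin φ sin δ + cos φ cos δ sin H₀ = 2.6271×0.89571×0.39669 + 0.44464×0.91795×0.49205 = 0.933459 + 0.200834 = 1.134293.
Q̄ = (S₀/π) × [bracket] = (1361/π) × 1.134293 = 491.4 W/m².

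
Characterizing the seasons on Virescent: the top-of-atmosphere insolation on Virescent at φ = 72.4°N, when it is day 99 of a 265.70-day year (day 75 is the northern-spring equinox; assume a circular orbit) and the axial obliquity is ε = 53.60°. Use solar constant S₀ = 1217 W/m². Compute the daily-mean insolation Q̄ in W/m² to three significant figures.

Solar longitude: λ_s = 360° × (99 − 75)/265.70 = 32.518°.
sin δ = sin 53.60° × sin 32.518° = 0.43268, so δ = +25.638°.
cos H₀ = −tan(+72.4°) tan(+25.638°) = -1.5129 ≤ −1 ⇒ polar day, H₀ = π.
Bracket: H₀ sin φ sin δ + cos φ cos δ sin H₀ = 3.1416×0.95319×0.43268 + 0.30237×0.90155×0.00000 = 1.295678 + 0.000000 = 1.295678.
Q̄ = (S₀/π) × [bracket] = (1217/π) × 1.295678 = 501.9 W/m².

Q̄ ≈ 502 W/m²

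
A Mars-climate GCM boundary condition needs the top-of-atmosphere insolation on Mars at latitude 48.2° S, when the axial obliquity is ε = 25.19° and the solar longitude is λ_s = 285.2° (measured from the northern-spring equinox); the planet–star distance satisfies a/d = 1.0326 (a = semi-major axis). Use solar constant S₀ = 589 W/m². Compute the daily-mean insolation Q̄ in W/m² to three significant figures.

Q̄ ≈ 233 W/m²

Solar declination: sin δ = sin ε · sin λ_s = sin 25.19° × sin 285.2° = -0.41073, so δ = -24.251°.
cos H₀ = −tan(-48.2°) tan(-24.251°) = -0.5038, H₀ = 2.0988 rad.
Bracket: H₀ sin φ sin δ + cos φ cos δ sin H₀ = 2.0988×-0.74548×-0.41073 + 0.66653×0.91176×0.86380 = 0.642634 + 0.524945 = 1.167579.
Inverse-square distance factor (a/d)² = 1.0326² = 1.066263.
Q̄ = (S₀/π) × 1.066263 × [bracket] = (589/π) × 1.066263 × 1.167579 = 233.4 W/m².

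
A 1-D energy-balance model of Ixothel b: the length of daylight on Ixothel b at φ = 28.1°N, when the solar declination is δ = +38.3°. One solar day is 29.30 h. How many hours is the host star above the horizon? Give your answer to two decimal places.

18.71 h

cos H₀ = −tan φ · tan δ = −tan(+28.1°) × tan(+38.300°) = -0.4217, so H₀ = 2.0061 rad = 114.94°.
Daylight = 2H₀/(2π) × 29.30 h = (2.0061/π) × 29.30 = 18.71 h.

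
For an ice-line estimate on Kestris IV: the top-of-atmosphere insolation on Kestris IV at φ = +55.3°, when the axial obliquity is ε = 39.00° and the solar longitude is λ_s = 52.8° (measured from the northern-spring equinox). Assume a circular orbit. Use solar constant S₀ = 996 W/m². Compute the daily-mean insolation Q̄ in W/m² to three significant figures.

Q̄ ≈ 420 W/m²

Solar declination: sin δ = sin ε · sin λ_s = sin 39.00° × sin 52.8° = 0.50127, so δ = +30.084°.
cos H₀ = −tan(+55.3°) tan(+30.084°) = -0.8366, H₀ = 2.5619 rad.
Bracket: H₀ sin φ sin δ + cos φ cos δ sin H₀ = 2.5619×0.82214×0.50127 + 0.56928×0.86529×0.54776 = 1.055795 + 0.269822 = 1.325617.
Q̄ = (S₀/π) × [bracket] = (996/π) × 1.325617 = 420.3 W/m².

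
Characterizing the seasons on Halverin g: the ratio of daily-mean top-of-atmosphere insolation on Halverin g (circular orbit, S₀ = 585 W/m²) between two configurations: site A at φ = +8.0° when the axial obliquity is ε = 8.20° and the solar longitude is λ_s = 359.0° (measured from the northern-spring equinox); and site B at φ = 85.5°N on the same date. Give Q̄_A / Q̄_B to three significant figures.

— Configuration A (φ=+8.0°):
Solar declination: sin δ = sin ε · sin λ_s = sin 8.20° × sin 359.0° = -0.00249, so δ = -0.143°.
cos H₀ = −tan(+8.0°) tan(-0.143°) = 0.0003, H₀ = 1.5704 rad.
Bracket: H₀ sin φ sin δ + cos φ cos δ sin H₀ = 1.5704×0.13917×-0.00249 + 0.99027×1.00000×1.00000 = -0.000544 + 0.990270 = 0.989726.
Q̄ = (S₀/π) × [bracket] = (585/π) × 0.989726 = 184.30 W/m².
— Configuration B (φ=+85.5°):
cos H₀ = −tan(+85.5°) tan(-0.143°) = 0.0316, H₀ = 1.5392 rad.
Bracket: H₀ sin φ sin δ + cos φ cos δ sin H₀ = 1.5392×0.99692×-0.00249 + 0.07846×1.00000×0.99950 = -0.003821 + 0.078421 = 0.074600.
Q̄ = (S₀/π) × [bracket] = (585/π) × 0.074600 = 13.891 W/m².
Ratio Q̄_A / Q̄_B = 184.30 / 13.891 = 13.27.

Q̄_A / Q̄_B ≈ 13.3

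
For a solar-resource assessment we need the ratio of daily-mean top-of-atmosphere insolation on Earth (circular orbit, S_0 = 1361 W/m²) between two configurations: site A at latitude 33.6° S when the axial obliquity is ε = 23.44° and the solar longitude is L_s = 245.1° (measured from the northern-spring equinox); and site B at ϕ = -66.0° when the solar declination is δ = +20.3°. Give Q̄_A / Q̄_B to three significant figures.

Q̄_A / Q̄_B ≈ 44.2

— Configuration A (ϕ=-33.6°):
Solar declination: sin δ = sin ε · sin L_s = sin 23.44° × sin 245.1° = -0.36081, so δ = -21.150°.
cos h₀ = −tan(-33.6°) tan(-21.150°) = -0.2570, h₀ = 1.8308 rad.
Bracket: h₀ sin ϕ sin δ + cos ϕ cos δ sin h₀ = 1.8308×-0.55339×-0.36081 + 0.83292×0.93264×0.96640 = 0.365553 + 0.750714 = 1.116267.
Q̄ = (S_0/π) × [bracket] = (1361/π) × 1.116267 = 483.59 W/m².
— Configuration B (ϕ=-66.0°):
cos h₀ = −tan(-66.0°) tan(+20.300°) = 0.8308, h₀ = 0.5902 rad.
Bracket: h₀ sin ϕ sin δ + cos ϕ cos δ sin h₀ = 0.5902×-0.91355×0.34694 + 0.40674×0.93789×0.55652 = -0.187062 + 0.212300 = 0.025238.
Q̄ = (S_0/π) × [bracket] = (1361/π) × 0.025238 = 10.934 W/m².
Ratio Q̄_A / Q̄_B = 483.59 / 10.934 = 44.23.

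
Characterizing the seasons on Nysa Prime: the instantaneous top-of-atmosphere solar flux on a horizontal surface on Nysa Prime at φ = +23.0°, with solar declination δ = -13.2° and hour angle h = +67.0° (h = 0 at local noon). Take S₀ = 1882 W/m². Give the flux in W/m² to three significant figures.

cos θ_z = sin φ sin δ + cos φ cos δ cos h = -0.089224 + 0.350167 = 0.260943.
Flux = S₀ · cos θ_z = 1882 × 0.260943 = 491.1 W/m².

491 W/m²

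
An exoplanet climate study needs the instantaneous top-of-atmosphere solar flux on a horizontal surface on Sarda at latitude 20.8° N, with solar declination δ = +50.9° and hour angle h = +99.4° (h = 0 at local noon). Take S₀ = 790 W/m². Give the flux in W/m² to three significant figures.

142 W/m²

cos θ_z = sin φ sin δ + cos φ cos δ cos h = 0.275579 + -0.096292 = 0.179287.
Flux = S₀ · cos θ_z = 790 × 0.179287 = 141.6 W/m².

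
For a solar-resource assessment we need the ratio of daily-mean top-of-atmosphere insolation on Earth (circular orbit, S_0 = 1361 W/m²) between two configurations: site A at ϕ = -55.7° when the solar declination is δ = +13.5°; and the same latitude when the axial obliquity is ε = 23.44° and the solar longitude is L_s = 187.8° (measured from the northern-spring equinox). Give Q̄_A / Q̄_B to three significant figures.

Q̄_A / Q̄_B ≈ 0.440

— Configuration A (ϕ=-55.7°):
cos h₀ = −tan(-55.7°) tan(+13.500°) = 0.3519, h₀ = 1.2112 rad.
Bracket: h₀ sin ϕ sin δ + cos ϕ cos δ sin h₀ = 1.2112×-0.82610×0.23345 + 0.56353×0.97237×0.93602 = -0.233584 + 0.512901 = 0.279317.
Q̄ = (S_0/π) × [bracket] = (1361/π) × 0.279317 = 121.01 W/m².
— Configuration B (ϕ=-55.7°):
Solar declination: sin δ = sin ε · sin L_s = sin 23.44° × sin 187.8° = -0.05399, so δ = -3.095°.
cos h₀ = −tan(-55.7°) tan(-3.095°) = -0.0793, h₀ = 1.6501 rad.
Bracket: h₀ sin ϕ sin δ + cos ϕ cos δ sin h₀ = 1.6501×-0.82610×-0.05399 + 0.56353×0.99854×0.99685 = 0.073596 + 0.560935 = 0.634531.
Q̄ = (S_0/π) × [bracket] = (1361/π) × 0.634531 = 274.89 W/m².
Ratio Q̄_A / Q̄_B = 121.01 / 274.89 = 0.4402.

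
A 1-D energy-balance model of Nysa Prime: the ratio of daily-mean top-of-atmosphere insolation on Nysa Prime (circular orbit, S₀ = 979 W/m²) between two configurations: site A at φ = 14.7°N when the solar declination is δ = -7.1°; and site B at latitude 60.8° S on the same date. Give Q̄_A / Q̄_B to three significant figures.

— Configuration A (φ=+14.7°):
cos H₀ = −tan(+14.7°) tan(-7.100°) = 0.0327, H₀ = 1.5381 rad.
Bracket: H₀ sin φ sin δ + cos φ cos δ sin H₀ = 1.5381×0.25376×-0.12360 + 0.96727×0.99233×0.99947 = -0.048242 + 0.959342 = 0.911100.
Q̄ = (S₀/π) × [bracket] = (979/π) × 0.911100 = 283.92 W/m².
— Configuration B (φ=-60.8°):
cos H₀ = −tan(-60.8°) tan(-7.100°) = -0.2229, H₀ = 1.7956 rad.
Bracket: H₀ sin φ sin δ + cos φ cos δ sin H₀ = 1.7956×-0.87292×-0.12360 + 0.48786×0.99233×0.97485 = 0.193733 + 0.471943 = 0.665676.
Q̄ = (S₀/π) × [bracket] = (979/π) × 0.665676 = 207.44 W/m².
Ratio Q̄_A / Q̄_B = 283.92 / 207.44 = 1.369.

Q̄_A / Q̄_B ≈ 1.37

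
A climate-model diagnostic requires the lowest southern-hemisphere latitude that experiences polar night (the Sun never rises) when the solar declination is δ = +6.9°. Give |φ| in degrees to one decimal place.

|φ| = 83.1°

Polar night requires cos H₀ = −tan φ tan δ ≥ 1, i.e. tan φ tan δ ≤ −1.
The boundary is |tan φ| · |tan δ| = 1, so |φ| = 90° − |δ| = 90° − 6.9° = 83.1° in the southern hemisphere.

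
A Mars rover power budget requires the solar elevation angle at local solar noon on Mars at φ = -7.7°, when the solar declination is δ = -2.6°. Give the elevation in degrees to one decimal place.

84.9°

At local noon the hour angle is zero, so the zenith angle equals |φ − δ| = |-7.7° − (-2.600°)| = 5.100°.
Elevation = 90° − 5.100° = 84.9°.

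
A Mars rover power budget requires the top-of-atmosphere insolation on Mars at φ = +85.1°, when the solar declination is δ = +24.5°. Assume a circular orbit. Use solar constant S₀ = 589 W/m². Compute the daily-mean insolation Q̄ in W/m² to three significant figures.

cos H₀ = −tan(+85.1°) tan(+24.500°) = -5.3158 ≤ −1 ⇒ polar day, H₀ = π.
Bracket: H₀ sin φ sin δ + cos φ cos δ sin H₀ = 3.1416×0.99635×0.41469 + 0.08542×0.90996×0.00000 = 1.298035 + 0.000000 = 1.298035.
Q̄ = (S₀/π) × [bracket] = (589/π) × 1.298035 = 243.4 W/m².

Q̄ ≈ 243 W/m²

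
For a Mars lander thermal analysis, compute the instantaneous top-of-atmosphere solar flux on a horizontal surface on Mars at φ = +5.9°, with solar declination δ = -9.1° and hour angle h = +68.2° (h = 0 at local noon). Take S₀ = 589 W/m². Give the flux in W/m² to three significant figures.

205 W/m²

cos θ_z = sin φ sin δ + cos φ cos δ cos h = -0.016257 + 0.364751 = 0.348494.
Flux = S₀ · cos θ_z = 589 × 0.348494 = 205.3 W/m².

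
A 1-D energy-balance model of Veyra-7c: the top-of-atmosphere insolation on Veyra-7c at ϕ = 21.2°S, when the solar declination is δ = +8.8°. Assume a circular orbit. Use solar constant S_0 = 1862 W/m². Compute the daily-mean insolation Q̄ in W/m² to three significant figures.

cos h₀ = −tan(-21.2°) tan(+8.800°) = 0.0600, h₀ = 1.5107 rad.
Bracket: h₀ sin ϕ sin δ + cos ϕ cos δ sin h₀ = 1.5107×-0.36162×0.15299 + 0.93232×0.98823×0.99820 = -0.083578 + 0.919688 = 0.836110.
Q̄ = (S_0/π) × [bracket] = (1862/π) × 0.836110 = 495.6 W/m².

Q̄ ≈ 496 W/m²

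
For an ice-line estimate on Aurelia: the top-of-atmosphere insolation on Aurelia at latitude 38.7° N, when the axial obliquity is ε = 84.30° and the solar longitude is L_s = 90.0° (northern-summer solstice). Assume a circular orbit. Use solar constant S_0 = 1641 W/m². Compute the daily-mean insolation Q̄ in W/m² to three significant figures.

Q̄ ≈ 1.02e+03 W/m²

Solar declination: sin δ = sin ε · sin L_s = sin 84.30° × sin 90.0° = 0.99506, so δ = +84.300°.
cos h₀ = −tan(+38.7°) tan(+84.300°) = -8.0265 ≤ −1 ⇒ polar day, h₀ = π.
Bracket: h₀ sin ϕ sin δ + cos ϕ cos δ sin h₀ = 3.1416×0.62524×0.99506 + 0.78043×0.09932×0.00000 = 1.954551 + 0.000000 = 1.954551.
Q̄ = (S_0/π) × [bracket] = (1641/π) × 1.954551 = 1021 W/m².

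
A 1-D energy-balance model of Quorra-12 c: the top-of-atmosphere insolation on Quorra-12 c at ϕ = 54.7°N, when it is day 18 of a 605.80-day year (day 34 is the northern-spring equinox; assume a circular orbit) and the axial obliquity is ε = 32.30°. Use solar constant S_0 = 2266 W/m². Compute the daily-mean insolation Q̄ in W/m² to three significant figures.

Solar longitude: L_s = 360° × (18 − 34)/605.80 = -9.508°, i.e. -9.508° + 360° = 350.492°.
sin δ = sin 32.30° × sin 350.492° = -0.08827, so δ = -5.064°.
cos h₀ = −tan(+54.7°) tan(-5.064°) = 0.1252, h₀ = 1.4453 rad.
Bracket: h₀ sin ϕ sin δ + cos ϕ cos δ sin h₀ = 1.4453×0.81614×-0.08827 + 0.57786×0.99610×0.99214 = -0.104120 + 0.571082 = 0.466962.
Q̄ = (S_0/π) × [bracket] = (2266/π) × 0.466962 = 336.8 W/m².

Q̄ ≈ 337 W/m²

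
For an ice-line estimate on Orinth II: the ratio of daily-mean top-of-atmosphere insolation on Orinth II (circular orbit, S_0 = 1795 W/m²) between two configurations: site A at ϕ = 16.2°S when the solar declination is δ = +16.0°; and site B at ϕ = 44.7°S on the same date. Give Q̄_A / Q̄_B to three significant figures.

Q̄_A / Q̄_B ≈ 1.98

— Configuration A (ϕ=-16.2°):
cos h₀ = −tan(-16.2°) tan(+16.000°) = 0.0833, h₀ = 1.4874 rad.
Bracket: h₀ sin ϕ sin δ + cos ϕ cos δ sin h₀ = 1.4874×-0.27899×0.27564 + 0.96029×0.96126×0.99652 = -0.114382 + 0.919876 = 0.805494.
Q̄ = (S_0/π) × [bracket] = (1795/π) × 0.805494 = 460.23 W/m².
— Configuration B (ϕ=-44.7°):
cos h₀ = −tan(-44.7°) tan(+16.000°) = 0.2838, h₀ = 1.2831 rad.
Bracket: h₀ sin ϕ sin δ + cos ϕ cos δ sin h₀ = 1.2831×-0.70339×0.27564 + 0.71080×0.96126×0.95890 = -0.248771 + 0.655181 = 0.406410.
Q̄ = (S_0/π) × [bracket] = (1795/π) × 0.406410 = 232.21 W/m².
Ratio Q̄_A / Q̄_B = 460.23 / 232.21 = 1.982.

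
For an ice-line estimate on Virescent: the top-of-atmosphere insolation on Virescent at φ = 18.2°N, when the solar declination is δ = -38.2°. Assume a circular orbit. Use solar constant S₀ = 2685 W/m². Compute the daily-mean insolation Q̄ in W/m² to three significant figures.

cos H₀ = −tan(+18.2°) tan(-38.200°) = 0.2587, H₀ = 1.3091 rad.
Bracket: H₀ sin φ sin δ + cos φ cos δ sin H₀ = 1.3091×0.31233×-0.61841 + 0.94997×0.78586×0.96595 = -0.252850 + 0.721124 = 0.468274.
Q̄ = (S₀/π) × [bracket] = (2685/π) × 0.468274 = 400.2 W/m².

Q̄ ≈ 400 W/m²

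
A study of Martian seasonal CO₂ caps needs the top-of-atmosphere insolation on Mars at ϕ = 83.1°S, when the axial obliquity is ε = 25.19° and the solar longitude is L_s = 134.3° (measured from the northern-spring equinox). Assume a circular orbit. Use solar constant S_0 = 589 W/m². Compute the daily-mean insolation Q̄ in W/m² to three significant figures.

Solar declination: sin δ = sin ε · sin L_s = sin 25.19° × sin 134.3° = 0.30461, so δ = +17.735°.
cos h₀ = −tan(-83.1°) tan(+17.735°) = 2.6428 ≥ 1 ⇒ polar night, h₀ = 0 and Q̄ = 0.

Q̄ ≈ 0.00 W/m²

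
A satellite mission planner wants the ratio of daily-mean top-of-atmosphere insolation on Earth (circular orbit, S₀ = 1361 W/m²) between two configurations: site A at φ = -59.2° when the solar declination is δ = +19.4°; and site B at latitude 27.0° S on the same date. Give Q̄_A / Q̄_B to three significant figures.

Q̄_A / Q̄_B ≈ 0.197

— Configuration A (φ=-59.2°):
cos H₀ = −tan(-59.2°) tan(+19.400°) = 0.5907, H₀ = 0.9388 rad.
Bracket: H₀ sin φ sin δ + cos φ cos δ sin H₀ = 0.9388×-0.85896×0.33216 + 0.51204×0.94322×0.80686 = -0.267851 + 0.389686 = 0.121835.
Q̄ = (S₀/π) × [bracket] = (1361/π) × 0.121835 = 52.781 W/m².
— Configuration B (φ=-27.0°):
cos H₀ = −tan(-27.0°) tan(+19.400°) = 0.1794, H₀ = 1.3904 rad.
Bracket: H₀ sin φ sin δ + cos φ cos δ sin H₀ = 1.3904×-0.45399×0.33216 + 0.89101×0.94322×0.98377 = -0.209669 + 0.826778 = 0.617109.
Q̄ = (S₀/π) × [bracket] = (1361/π) × 0.617109 = 267.34 W/m².
Ratio Q̄_A / Q̄_B = 52.781 / 267.34 = 0.1974.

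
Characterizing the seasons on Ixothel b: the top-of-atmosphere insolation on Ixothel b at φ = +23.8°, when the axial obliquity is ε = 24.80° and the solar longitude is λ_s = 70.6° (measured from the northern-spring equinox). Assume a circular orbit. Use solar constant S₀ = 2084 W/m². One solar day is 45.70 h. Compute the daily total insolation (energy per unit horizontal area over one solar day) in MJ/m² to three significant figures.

Solar declination: sin δ = sin ε · sin λ_s = sin 24.80° × sin 70.6° = 0.39564, so δ = +23.306°.
cos H₀ = −tan(+23.8°) tan(+23.306°) = -0.1900, H₀ = 1.7620 rad.
Bracket: H₀ sin φ sin δ + cos φ cos δ sin H₀ = 1.7620×0.40355×0.39564 + 0.91496×0.91841×0.98178 = 0.281322 + 0.824998 = 1.106320.
Q̄ = (S₀/π) × [bracket] = (2084/π) × 1.106320 = 733.89 W/m².
Daily total = Q̄ × 45.70 h × 3600 s/h = 733.89 × 45.70 × 3600 / 10⁶ = 120.7 MJ/m².

121 MJ/m²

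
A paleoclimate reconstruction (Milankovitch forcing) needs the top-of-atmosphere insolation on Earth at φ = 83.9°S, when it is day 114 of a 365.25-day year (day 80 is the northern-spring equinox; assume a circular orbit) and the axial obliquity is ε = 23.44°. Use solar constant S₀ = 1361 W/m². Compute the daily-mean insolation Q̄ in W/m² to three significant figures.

Solar longitude: λ_s = 360° × (114 − 80)/365.25 = 33.511°.
sin δ = sin 23.44° × sin 33.511° = 0.21962, so δ = +12.687°.
cos H₀ = −tan(-83.9°) tan(+12.687°) = 2.1065 ≥ 1 ⇒ polar night, H₀ = 0 and Q̄ = 0.

Q̄ ≈ 0.00 W/m²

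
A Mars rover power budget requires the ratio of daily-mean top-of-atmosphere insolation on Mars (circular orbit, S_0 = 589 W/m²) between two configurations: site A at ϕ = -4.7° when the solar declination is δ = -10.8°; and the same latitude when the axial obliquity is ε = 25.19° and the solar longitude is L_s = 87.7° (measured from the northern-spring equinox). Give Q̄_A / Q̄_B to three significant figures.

— Configuration A (ϕ=-4.7°):
cos h₀ = −tan(-4.7°) tan(-10.800°) = -0.0157, h₀ = 1.5865 rad.
Bracket: h₀ sin ϕ sin δ + cos ϕ cos δ sin h₀ = 1.5865×-0.08194×-0.18738 + 0.99664×0.98229×0.99988 = 0.024359 + 0.978872 = 1.003231.
Q̄ = (S_0/π) × [bracket] = (589/π) × 1.003231 = 188.09 W/m².
— Configuration B (ϕ=-4.7°):
Solar declination: sin δ = sin ε · sin L_s = sin 25.19° × sin 87.7° = 0.42528, so δ = +25.168°.
cos h₀ = −tan(-4.7°) tan(+25.168°) = 0.0386, h₀ = 1.5322 rad.
Bracket: h₀ sin ϕ sin δ + cos ϕ cos δ sin h₀ = 1.5322×-0.08194×0.42528 + 0.99664×0.90506×0.99925 = -0.053393 + 0.901342 = 0.847949.
Q̄ = (S_0/π) × [bracket] = (589/π) × 0.847949 = 158.98 W/m².
Ratio Q̄_A / Q̄_B = 188.09 / 158.98 = 1.183.

Q̄_A / Q̄_B ≈ 1.18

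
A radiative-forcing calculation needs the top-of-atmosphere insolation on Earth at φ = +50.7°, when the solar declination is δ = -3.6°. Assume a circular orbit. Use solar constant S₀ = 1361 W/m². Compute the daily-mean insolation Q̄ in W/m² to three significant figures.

Q̄ ≈ 242 W/m²

cos H₀ = −tan(+50.7°) tan(-3.600°) = 0.0769, H₀ = 1.4939 rad.
Bracket: H₀ sin φ sin δ + cos φ cos δ sin H₀ = 1.4939×0.77384×-0.06279 + 0.63338×0.99803×0.99704 = -0.072588 + 0.630261 = 0.557673.
Q̄ = (S₀/π) × [bracket] = (1361/π) × 0.557673 = 241.6 W/m².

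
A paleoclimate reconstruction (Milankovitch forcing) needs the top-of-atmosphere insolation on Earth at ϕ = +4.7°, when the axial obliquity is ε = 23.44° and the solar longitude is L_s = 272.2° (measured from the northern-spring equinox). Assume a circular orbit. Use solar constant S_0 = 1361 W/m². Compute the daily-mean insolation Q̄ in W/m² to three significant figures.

Q̄ ≈ 374 W/m²

Solar declination: sin δ = sin ε · sin L_s = sin 23.44° × sin 272.2° = -0.39750, so δ = -23.422°.
cos h₀ = −tan(+4.7°) tan(-23.422°) = 0.0356, h₀ = 1.5352 rad.
Bracket: h₀ sin ϕ sin δ + cos ϕ cos δ sin h₀ = 1.5352×0.08194×-0.39750 + 0.99664×0.91760×0.99937 = -0.050003 + 0.913941 = 0.863938.
Q̄ = (S_0/π) × [bracket] = (1361/π) × 0.863938 = 374.3 W/m².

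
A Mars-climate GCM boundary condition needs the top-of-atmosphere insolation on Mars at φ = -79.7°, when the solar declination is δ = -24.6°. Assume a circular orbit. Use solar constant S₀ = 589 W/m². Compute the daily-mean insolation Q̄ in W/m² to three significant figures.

cos H₀ = −tan(-79.7°) tan(-24.600°) = -2.5193 ≤ −1 ⇒ polar day, H₀ = π.
Bracket: H₀ sin φ sin δ + cos φ cos δ sin H₀ = 3.1416×-0.98389×-0.41628 + 0.17880×0.90924×0.00000 = 1.286717 + 0.000000 = 1.286717.
Q̄ = (S₀/π) × [bracket] = (589/π) × 1.286717 = 241.2 W/m².

Q̄ ≈ 241 W/m²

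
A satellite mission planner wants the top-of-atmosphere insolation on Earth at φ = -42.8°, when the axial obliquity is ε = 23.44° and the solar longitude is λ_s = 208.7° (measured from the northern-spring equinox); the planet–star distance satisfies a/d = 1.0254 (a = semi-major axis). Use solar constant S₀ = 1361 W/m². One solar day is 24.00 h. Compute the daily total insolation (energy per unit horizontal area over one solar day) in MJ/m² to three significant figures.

36.8 MJ/m²

Solar declination: sin δ = sin ε · sin λ_s = sin 23.44° × sin 208.7° = -0.19103, so δ = -11.013°.
cos H₀ = −tan(-42.8°) tan(-11.013°) = -0.1802, H₀ = 1.7520 rad.
Bracket: H₀ sin φ sin δ + cos φ cos δ sin H₀ = 1.7520×-0.67944×-0.19103 + 0.73373×0.98158×0.98363 = 0.227398 + 0.708425 = 0.935823.
Inverse-square distance factor (a/d)² = 1.0254² = 1.051445.
Q̄ = (S₀/π) × 1.051445 × [bracket] = (1361/π) × 1.051445 × 0.935823 = 426.27 W/m².
Daily total = Q̄ × 24.00 h × 3600 s/h = 426.27 × 24.00 × 3600 / 10⁶ = 36.83 MJ/m².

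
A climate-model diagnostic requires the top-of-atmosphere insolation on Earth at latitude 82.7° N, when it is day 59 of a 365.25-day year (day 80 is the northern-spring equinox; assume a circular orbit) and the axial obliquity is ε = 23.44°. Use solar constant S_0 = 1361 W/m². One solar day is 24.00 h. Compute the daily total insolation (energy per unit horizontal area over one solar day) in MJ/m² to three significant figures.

0.00 MJ/m²

Solar longitude: L_s = 360° × (59 − 80)/365.25 = -20.698°, i.e. -20.698° + 360° = 339.302°.
sin δ = sin 23.44° × sin 339.302° = -0.14060, so δ = -8.082°.
cos h₀ = −tan(+82.7°) tan(-8.082°) = 1.1085 ≥ 1 ⇒ polar night, h₀ = 0 and Q̄ = 0.
Daily total = Q̄ × 24.00 h × 3600 s/h = 0.00 MJ/m².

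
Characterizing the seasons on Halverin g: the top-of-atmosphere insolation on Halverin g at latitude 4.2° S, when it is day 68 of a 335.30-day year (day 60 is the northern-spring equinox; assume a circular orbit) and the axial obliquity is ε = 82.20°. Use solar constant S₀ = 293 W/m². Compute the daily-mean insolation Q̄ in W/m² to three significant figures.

Solar longitude: λ_s = 360° × (68 − 60)/335.30 = 8.589°.
sin δ = sin 82.20° × sin 8.589° = 0.14797, so δ = +8.509°.
cos H₀ = −tan(-4.2°) tan(+8.509°) = 0.0110, H₀ = 1.5598 rad.
Bracket: H₀ sin φ sin δ + cos φ cos δ sin H₀ = 1.5598×-0.07324×0.14797 + 0.99731×0.98899×0.99994 = -0.016904 + 0.986270 = 0.969366.
Q̄ = (S₀/π) × [bracket] = (293/π) × 0.969366 = 90.41 W/m².

Q̄ ≈ 90.4 W/m²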